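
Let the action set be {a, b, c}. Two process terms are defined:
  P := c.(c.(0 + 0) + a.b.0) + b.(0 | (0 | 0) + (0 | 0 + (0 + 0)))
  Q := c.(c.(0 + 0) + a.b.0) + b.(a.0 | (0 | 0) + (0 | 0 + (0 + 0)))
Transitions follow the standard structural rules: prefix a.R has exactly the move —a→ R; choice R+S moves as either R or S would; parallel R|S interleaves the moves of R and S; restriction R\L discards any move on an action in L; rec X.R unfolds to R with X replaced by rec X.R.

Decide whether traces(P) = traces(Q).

traces(P) ≠ traces(Q) — witness ⟨ba⟩

Reachable graph of P (6 states):
  p0 = c.(c.(0 + 0) + a.b.0) + b.(0 | (0 | 0) + (0 | 0 + (0 + 0))) has moves =b=> p1, =c=> p2
  p1 = 0 | (0 | 0) + (0 | 0 + (0 + 0)) has moves ∅
  p2 = c.(0 + 0) + a.b.0 has moves =a=> p3, =c=> p4
  p3 = b.0 has moves =b=> p5
  p4 = 0 + 0 has moves ∅
  p5 = 0 has moves ∅
Reachable graph of Q (7 states):
  q0 = c.(c.(0 + 0) + a.b.0) + b.(a.0 | (0 | 0) + (0 | 0 + (0 + 0))) has moves =b=> q1, =c=> q2
  q1 = a.0 | (0 | 0) + (0 | 0 + (0 + 0)) has moves =a=> q3
  q2 = c.(0 + 0) + a.b.0 has moves =a=> q4, =c=> q5
  q3 = 0 | (0 | 0) has moves ∅
  q4 = b.0 has moves =b=> q6
  q5 = 0 + 0 has moves ∅
  q6 = 0 has moves ∅
Trace ⟨ba⟩ through Q, begin at {q0}:
  [1] b ⇒ {q1}
  [2] a ⇒ {q3}
  ✓ Q
Trace ⟨ba⟩ through P, begin at {p0}:
  [1] b ⇒ {p1}
  [2] a ⇒ no successor for P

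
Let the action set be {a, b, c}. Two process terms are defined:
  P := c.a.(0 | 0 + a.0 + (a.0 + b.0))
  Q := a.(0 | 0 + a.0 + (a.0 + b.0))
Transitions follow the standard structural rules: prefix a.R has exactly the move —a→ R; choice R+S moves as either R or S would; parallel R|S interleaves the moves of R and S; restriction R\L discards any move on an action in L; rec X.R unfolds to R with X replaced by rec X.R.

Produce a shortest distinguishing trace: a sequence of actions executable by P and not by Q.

c

Reachable graph of P (4 states):
  u0 = c.a.(0 | 0 + a.0 + (a.0 + b.0)) | --c--▸ u1
  u1 = a.(0 | 0 + a.0 + (a.0 + b.0)) | --a--▸ u2
  u2 = 0 | 0 + a.0 + (a.0 + b.0) | --a--▸ u3, --b--▸ u3
  u3 = 0 | stopped
Reachable graph of Q (3 states):
  v0 = a.(0 | 0 + a.0 + (a.0 + b.0)) | --a--▸ v1
  v1 = 0 | 0 + a.0 + (a.0 + b.0) | --a--▸ v2, --b--▸ v2
  v2 = 0 | stopped
Run σ = ⟨c⟩ on P: start {u0}
  [1] c ⇒ {u1}
  ✓ P
Run σ = ⟨c⟩ on Q: start {v0}
  [1] c ⇒ ∅ (Q stuck)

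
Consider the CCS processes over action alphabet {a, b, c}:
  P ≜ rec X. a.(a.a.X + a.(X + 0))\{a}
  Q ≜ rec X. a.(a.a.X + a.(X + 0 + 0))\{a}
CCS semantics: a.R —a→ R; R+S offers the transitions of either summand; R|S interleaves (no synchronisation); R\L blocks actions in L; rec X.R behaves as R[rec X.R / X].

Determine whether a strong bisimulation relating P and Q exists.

P ~ Q

Reachable graph of P (2 states):
  m0 = rec X. a.(a.a.X + a.(X + 0))\{a} has moves ··a··> m1
  m1 = (a.a.(rec X. a.(a.a.X + a.(X + 0))\{a}) + a.((rec X. a.(a.a.X + a.(X + 0))\{a}) + 0))\{a} has moves deadlocked
Reachable graph of Q (2 states):
  n0 = rec X. a.(a.a.X + a.(X + 0 + 0))\{a} has moves ··a··> n1
  n1 = (a.a.(rec X. a.(a.a.X + a.(X + 0 + 0))\{a}) + a.((rec X. a.(a.a.X + a.(X + 0 + 0))\{a}) + 0 + 0))\{a} has moves deadlocked
Bisimilarity quotient blocks:
  B0 = {m0, n0}
  B1 = {m1, n1}
m0 ∈ B0, n0 ∈ B0 → same block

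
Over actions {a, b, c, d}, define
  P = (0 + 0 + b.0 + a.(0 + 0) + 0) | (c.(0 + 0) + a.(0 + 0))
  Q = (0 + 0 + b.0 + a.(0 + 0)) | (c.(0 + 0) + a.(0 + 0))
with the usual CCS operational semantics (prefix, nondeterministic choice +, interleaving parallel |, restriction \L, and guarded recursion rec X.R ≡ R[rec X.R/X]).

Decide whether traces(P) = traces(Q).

LTS(P): 6 reachable states
  m0 = (0 + 0 + b.0 + a.(0 + 0) + 0) | (c.(0 + 0) + a.(0 + 0)) has moves =a=> m1, =a=> m2, =b=> m3, =c=> m1
  m1 = (0 + 0 + b.0 + a.(0 + 0) + 0) | (0 + 0) has moves =a=> m4, =b=> m5
  m2 = (0 + 0) | (c.(0 + 0) + a.(0 + 0)) has moves =a=> m4, =c=> m4
  m3 = 0 | (c.(0 + 0) + a.(0 + 0)) has moves =a=> m5, =c=> m5
  m4 = (0 + 0) | (0 + 0) has moves (no moves)
  m5 = 0 | (0 + 0) has moves (no moves)
LTS(Q): 6 reachable states
  n0 = (0 + 0 + b.0 + a.(0 + 0)) | (c.(0 + 0) + a.(0 + 0)) has moves =a=> n1, =a=> n2, =b=> n3, =c=> n1
  n1 = (0 + 0 + b.0 + a.(0 + 0)) | (0 + 0) has moves =a=> n4, =b=> n5
  n2 = (0 + 0) | (c.(0 + 0) + a.(0 + 0)) has moves =a=> n4, =c=> n4
  n3 = 0 | (c.(0 + 0) + a.(0 + 0)) has moves =a=> n5, =c=> n5
  n4 = (0 + 0) | (0 + 0) has moves (no moves)
  n5 = 0 | (0 + 0) has moves (no moves)
Bisimilarity quotient blocks:
  B0 = {m0, n0}
  B1 = {m1, n1}
  B2 = {m4, m5, n4, n5}
  B3 = {m2, m3, n2, n3}
m0 ∈ B0, n0 ∈ B0 → same block
Bisimilar ⇒ trace-equivalent.

traces(P) = traces(Q)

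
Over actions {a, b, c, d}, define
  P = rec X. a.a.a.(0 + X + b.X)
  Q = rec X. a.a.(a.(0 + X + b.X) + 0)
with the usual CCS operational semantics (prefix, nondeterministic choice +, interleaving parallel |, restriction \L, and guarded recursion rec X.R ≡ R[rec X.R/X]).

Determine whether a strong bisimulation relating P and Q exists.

Reachable graph of P (4 states):
  m0 = rec X. a.a.a.(0 + X + b.X) | ··a··> m1
  m1 = a.a.(0 + (rec X. a.a.a.(0 + X + b.X)) + b.(rec X. a.a.a.(0 + X + b.X))) | ··a··> m2
  m2 = a.(0 + (rec X. a.a.a.(0 + X + b.X)) + b.(rec X. a.a.a.(0 + X + b.X))) | ··a··> m3
  m3 = 0 + (rec X. a.a.a.(0 + X + b.X)) + b.(rec X. a.a.a.(0 + X + b.X)) | ··a··> m1, ··b··> m0
Reachable graph of Q (4 states):
  n0 = rec X. a.a.(a.(0 + X + b.X) + 0) | ··a··> n1
  n1 = a.(a.(0 + (rec X. a.a.(a.(0 + X + b.X) + 0)) + b.(rec X. a.a.(a.(0 + X + b.X) + 0))) + 0) | ··a··> n2
  n2 = a.(0 + (rec X. a.a.(a.(0 + X + b.X) + 0)) + b.(rec X. a.a.(a.(0 + X + b.X) + 0))) + 0 | ··a··> n3
  n3 = 0 + (rec X. a.a.(a.(0 + X + b.X) + 0)) + b.(rec X. a.a.(a.(0 + X + b.X) + 0)) | ··a··> n1, ··b··> n0
Bisimilarity quotient blocks:
  B0 = {m0, n0}
  B1 = {m1, n1}
  B2 = {m2, n2}
  B3 = {m3, n3}
m0 ∈ B0, n0 ∈ B0 → same block

bisimilar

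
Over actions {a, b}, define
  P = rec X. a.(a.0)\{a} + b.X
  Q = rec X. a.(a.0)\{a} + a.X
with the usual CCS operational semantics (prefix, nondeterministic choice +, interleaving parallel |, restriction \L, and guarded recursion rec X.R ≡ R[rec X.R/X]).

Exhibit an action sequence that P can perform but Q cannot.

b

P's transition system — 2 states:
  p0 = rec X. a.(a.0)\{a} + b.X ⊢ -a-> p1, -b-> p0
  p1 = (a.0)\{a} ⊢ (no moves)
Q's transition system — 2 states:
  q0 = rec X. a.(a.0)\{a} + a.X ⊢ -a-> q0, -a-> q1
  q1 = (a.0)\{a} ⊢ (no moves)
Executing b from P (initial set {p0}):
  [1] b ⇒ {p0}
  P completes σ.
Executing b from Q (initial set {q0}):
  [1] b ⇒ ∅  — Q cannot continue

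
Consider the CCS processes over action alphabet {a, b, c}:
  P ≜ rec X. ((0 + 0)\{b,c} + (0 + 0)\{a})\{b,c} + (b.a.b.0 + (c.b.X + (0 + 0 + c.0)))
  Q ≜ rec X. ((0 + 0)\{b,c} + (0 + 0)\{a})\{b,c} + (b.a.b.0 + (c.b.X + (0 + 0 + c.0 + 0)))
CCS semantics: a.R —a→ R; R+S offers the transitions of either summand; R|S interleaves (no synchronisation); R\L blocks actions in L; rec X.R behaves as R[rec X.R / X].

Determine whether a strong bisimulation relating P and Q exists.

bisimilar

Reachable graph of P (5 states):
  s0 = rec X. ((0 + 0)\{b,c} + (0 + 0)\{a})\{b,c} + (b.a.b.0 + (c.b.X + (0 + 0 + c.0))) :: =b=> s1, =c=> s2, =c=> s3
  s1 = a.b.0 :: =a=> s4
  s2 = 0 :: (no moves)
  s3 = b.(rec X. ((0 + 0)\{b,c} + (0 + 0)\{a})\{b,c} + (b.a.b.0 + (c.b.X + (0 + 0 + c.0)))) :: =b=> s0
  s4 = b.0 :: =b=> s2
Reachable graph of Q (5 states):
  t0 = rec X. ((0 + 0)\{b,c} + (0 + 0)\{a})\{b,c} + (b.a.b.0 + (c.b.X + (0 + 0 + c.0 + 0))) :: =b=> t1, =c=> t2, =c=> t3
  t1 = a.b.0 :: =a=> t4
  t2 = 0 :: (no moves)
  t3 = b.(rec X. ((0 + 0)\{b,c} + (0 + 0)\{a})\{b,c} + (b.a.b.0 + (c.b.X + (0 + 0 + c.0 + 0)))) :: =b=> t0
  t4 = b.0 :: =b=> t2
Bisimilarity quotient blocks:
  B0 = {s0, t0}
  B1 = {s1, t1}
  B2 = {s4, t4}
  B3 = {s2, t2}
  B4 = {s3, t3}
s0 ∈ B0, t0 ∈ B0 → same block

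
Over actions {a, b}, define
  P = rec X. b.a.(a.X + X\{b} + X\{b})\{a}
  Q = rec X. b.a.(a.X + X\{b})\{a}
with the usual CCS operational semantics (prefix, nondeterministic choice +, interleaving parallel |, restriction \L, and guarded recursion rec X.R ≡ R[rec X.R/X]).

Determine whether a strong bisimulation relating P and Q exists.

bisimilar

LTS(P): 3 reachable states
  m0 = rec X. b.a.(a.X + X\{b} + X\{b})\{a} :: ··b··> m1
  m1 = a.(a.(rec X. b.a.(a.X + X\{b} + X\{b})\{a}) + (rec X. b.a.(a.X + X\{b} + X\{b})\{a})\{b} + (rec X. b.a.(a.X + X\{b} + X\{b})\{a})\{b})\{a} :: ··a··> m2
  m2 = (a.(rec X. b.a.(a.X + X\{b} + X\{b})\{a}) + (rec X. b.a.(a.X + X\{b} + X\{b})\{a})\{b} + (rec X. b.a.(a.X + X\{b} + X\{b})\{a})\{b})\{a} :: ∅
LTS(Q): 3 reachable states
  n0 = rec X. b.a.(a.X + X\{b})\{a} :: ··b··> n1
  n1 = a.(a.(rec X. b.a.(a.X + X\{b})\{a}) + (rec X. b.a.(a.X + X\{b})\{a})\{b})\{a} :: ··a··> n2
  n2 = (a.(rec X. b.a.(a.X + X\{b})\{a}) + (rec X. b.a.(a.X + X\{b})\{a})\{b})\{a} :: ∅
Bisimilarity quotient blocks:
  B0 = {m0, n0}
  B1 = {m1, n1}
  B2 = {m2, n2}
m0 ∈ B0, n0 ∈ B0 → same block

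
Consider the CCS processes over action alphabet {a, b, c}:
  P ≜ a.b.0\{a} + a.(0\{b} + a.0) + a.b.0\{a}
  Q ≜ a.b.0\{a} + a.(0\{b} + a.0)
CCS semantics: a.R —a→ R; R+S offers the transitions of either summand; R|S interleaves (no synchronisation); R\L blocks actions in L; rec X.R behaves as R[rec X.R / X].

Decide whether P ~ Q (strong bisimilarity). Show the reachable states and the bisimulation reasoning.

Reachable graph of P (5 states):
  u0 = a.b.0\{a} + a.(0\{b} + a.0) + a.b.0\{a} :: --a--▸ u1, --a--▸ u2
  u1 = 0\{b} + a.0 :: --a--▸ u3
  u2 = b.0\{a} :: --b--▸ u4
  u3 = 0 :: deadlocked
  u4 = 0\{a} :: deadlocked
Reachable graph of Q (5 states):
  v0 = a.b.0\{a} + a.(0\{b} + a.0) :: --a--▸ v1, --a--▸ v2
  v1 = 0\{b} + a.0 :: --a--▸ v3
  v2 = b.0\{a} :: --b--▸ v4
  v3 = 0 :: deadlocked
  v4 = 0\{a} :: deadlocked
Bisimilarity quotient blocks:
  B0 = {u0, v0}
  B1 = {u1, v1}
  B2 = {u3, u4, v3, v4}
  B3 = {u2, v2}
u0 ∈ B0, v0 ∈ B0 → same block

bisimilar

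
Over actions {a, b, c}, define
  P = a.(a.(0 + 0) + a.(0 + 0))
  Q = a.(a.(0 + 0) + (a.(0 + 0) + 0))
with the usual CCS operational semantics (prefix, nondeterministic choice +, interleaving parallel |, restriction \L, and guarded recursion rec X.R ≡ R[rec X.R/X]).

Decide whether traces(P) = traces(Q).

trace-equivalent

P's transition system — 3 states:
  p0 = a.(a.(0 + 0) + a.(0 + 0)) has moves =a=> p1
  p1 = a.(0 + 0) + a.(0 + 0) has moves =a=> p2
  p2 = 0 + 0 has moves ·
Q's transition system — 3 states:
  q0 = a.(a.(0 + 0) + (a.(0 + 0) + 0)) has moves =a=> q1
  q1 = a.(0 + 0) + (a.(0 + 0) + 0) has moves =a=> q2
  q2 = 0 + 0 has moves ·
Bisimilarity quotient blocks:
  B0 = {p0, q0}
  B1 = {p1, q1}
  B2 = {p2, q2}
p0 ∈ B0, q0 ∈ B0 → same block
Bisimilar ⇒ trace-equivalent.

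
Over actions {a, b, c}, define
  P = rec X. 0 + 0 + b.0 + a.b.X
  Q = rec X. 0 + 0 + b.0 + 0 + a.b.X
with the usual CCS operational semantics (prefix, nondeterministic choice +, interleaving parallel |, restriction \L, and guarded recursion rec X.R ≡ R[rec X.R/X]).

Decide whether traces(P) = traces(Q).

LTS(P): 3 reachable states
  p0 = rec X. 0 + 0 + b.0 + a.b.X → ··a··> p1, ··b··> p2
  p1 = b.(rec X. 0 + 0 + b.0 + a.b.X) → ··b··> p0
  p2 = 0 → deadlocked
LTS(Q): 3 reachable states
  q0 = rec X. 0 + 0 + b.0 + 0 + a.b.X → ··a··> q1, ··b··> q2
  q1 = b.(rec X. 0 + 0 + b.0 + 0 + a.b.X) → ··b··> q0
  q2 = 0 → deadlocked
Bisimilarity quotient blocks:
  B0 = {p0, q0}
  B1 = {p1, q1}
  B2 = {p2, q2}
p0 ∈ B0, q0 ∈ B0 → same block
Bisimilar ⇒ trace-equivalent.

traces(P) = traces(Q)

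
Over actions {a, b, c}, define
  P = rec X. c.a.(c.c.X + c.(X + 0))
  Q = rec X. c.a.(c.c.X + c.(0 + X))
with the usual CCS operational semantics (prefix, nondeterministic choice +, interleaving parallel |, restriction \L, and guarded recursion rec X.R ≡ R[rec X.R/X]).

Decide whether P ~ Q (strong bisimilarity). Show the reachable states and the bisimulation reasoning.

bisimilar

Reachable graph of P (5 states):
  u0 = rec X. c.a.(c.c.X + c.(X + 0)) | —c→ u1
  u1 = a.(c.c.(rec X. c.a.(c.c.X + c.(X + 0))) + c.((rec X. c.a.(c.c.X + c.(X + 0))) + 0)) | —a→ u2
  u2 = c.c.(rec X. c.a.(c.c.X + c.(X + 0))) + c.((rec X. c.a.(c.c.X + c.(X + 0))) + 0) | —c→ u3, —c→ u4
  u3 = (rec X. c.a.(c.c.X + c.(X + 0))) + 0 | —c→ u1
  u4 = c.(rec X. c.a.(c.c.X + c.(X + 0))) | —c→ u0
Reachable graph of Q (5 states):
  v0 = rec X. c.a.(c.c.X + c.(0 + X)) | —c→ v1
  v1 = a.(c.c.(rec X. c.a.(c.c.X + c.(0 + X))) + c.(0 + (rec X. c.a.(c.c.X + c.(0 + X))))) | —a→ v2
  v2 = c.c.(rec X. c.a.(c.c.X + c.(0 + X))) + c.(0 + (rec X. c.a.(c.c.X + c.(0 + X)))) | —c→ v3, —c→ v4
  v3 = 0 + (rec X. c.a.(c.c.X + c.(0 + X))) | —c→ v1
  v4 = c.(rec X. c.a.(c.c.X + c.(0 + X))) | —c→ v0
Bisimilarity quotient blocks:
  B0 = {u0, u3, v0, v3}
  B1 = {u1, v1}
  B2 = {u2, v2}
  B3 = {u4, v4}
u0 ∈ B0, v0 ∈ B0 → same block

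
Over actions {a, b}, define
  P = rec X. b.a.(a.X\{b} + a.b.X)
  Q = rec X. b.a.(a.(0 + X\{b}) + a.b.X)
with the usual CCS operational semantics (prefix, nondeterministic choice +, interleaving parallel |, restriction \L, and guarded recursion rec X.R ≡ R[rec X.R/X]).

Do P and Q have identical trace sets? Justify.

LTS(P): 5 reachable states
  s0 = rec X. b.a.(a.X\{b} + a.b.X) ⊢ ··b··> s1
  s1 = a.(a.(rec X. b.a.(a.X\{b} + a.b.X))\{b} + a.b.(rec X. b.a.(a.X\{b} + a.b.X))) ⊢ ··a··> s2
  s2 = a.(rec X. b.a.(a.X\{b} + a.b.X))\{b} + a.b.(rec X. b.a.(a.X\{b} + a.b.X)) ⊢ ··a··> s3, ··a··> s4
  s3 = (rec X. b.a.(a.X\{b} + a.b.X))\{b} ⊢ (no moves)
  s4 = b.(rec X. b.a.(a.X\{b} + a.b.X)) ⊢ ··b··> s0
LTS(Q): 5 reachable states
  t0 = rec X. b.a.(a.(0 + X\{b}) + a.b.X) ⊢ ··b··> t1
  t1 = a.(a.(0 + (rec X. b.a.(a.(0 + X\{b}) + a.b.X))\{b}) + a.b.(rec X. b.a.(a.(0 + X\{b}) + a.b.X))) ⊢ ··a··> t2
  t2 = a.(0 + (rec X. b.a.(a.(0 + X\{b}) + a.b.X))\{b}) + a.b.(rec X. b.a.(a.(0 + X\{b}) + a.b.X)) ⊢ ··a··> t3, ··a··> t4
  t3 = 0 + (rec X. b.a.(a.(0 + X\{b}) + a.b.X))\{b} ⊢ (no moves)
  t4 = b.(rec X. b.a.(a.(0 + X\{b}) + a.b.X)) ⊢ ··b··> t0
Partition-refinement fixed point:
  B0 = {s0, t0}
  B1 = {s1, t1}
  B2 = {s2, t2}
  B3 = {s4, t4}
  B4 = {s3, t3}
s0 ∈ B0, t0 ∈ B0 → same block
Bisimilar ⇒ trace-equivalent.

YES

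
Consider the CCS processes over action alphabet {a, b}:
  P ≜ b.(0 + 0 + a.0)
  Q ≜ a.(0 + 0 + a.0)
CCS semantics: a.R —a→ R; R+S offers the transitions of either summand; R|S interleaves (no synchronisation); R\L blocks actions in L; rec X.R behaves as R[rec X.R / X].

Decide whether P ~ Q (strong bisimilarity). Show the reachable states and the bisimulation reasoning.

P ≁ Q

LTS(P): 3 reachable states
  p0 = b.(0 + 0 + a.0) :: --b--▸ p1
  p1 = 0 + 0 + a.0 :: --a--▸ p2
  p2 = 0 :: (no moves)
LTS(Q): 3 reachable states
  q0 = a.(0 + 0 + a.0) :: --a--▸ q1
  q1 = 0 + 0 + a.0 :: --a--▸ q2
  q2 = 0 :: (no moves)
Partition-refinement fixed point:
  B0 = {p0}
  B1 = {p1, q1}
  B2 = {p2, q2}
  B3 = {q0}
p0 ∈ B0, q0 ∈ B3 → different blocks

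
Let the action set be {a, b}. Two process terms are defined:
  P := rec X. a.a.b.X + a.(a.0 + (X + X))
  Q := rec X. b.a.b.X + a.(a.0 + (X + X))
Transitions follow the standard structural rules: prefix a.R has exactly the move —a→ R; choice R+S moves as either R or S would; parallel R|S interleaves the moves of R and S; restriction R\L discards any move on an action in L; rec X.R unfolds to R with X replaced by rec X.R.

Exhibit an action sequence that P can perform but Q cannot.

aabaa

LTS(P): 5 reachable states
  s0 = rec X. a.a.b.X + a.(a.0 + (X + X)) → -a-> s1, -a-> s2
  s1 = a.0 + ((rec X. a.a.b.X + a.(a.0 + (X + X))) + (rec X. a.a.b.X + a.(a.0 + (X + X)))) → -a-> s1, -a-> s2, -a-> s3
  s2 = a.b.(rec X. a.a.b.X + a.(a.0 + (X + X))) → -a-> s4
  s3 = 0 → deadlocked
  s4 = b.(rec X. a.a.b.X + a.(a.0 + (X + X))) → -b-> s0
LTS(Q): 5 reachable states
  t0 = rec X. b.a.b.X + a.(a.0 + (X + X)) → -a-> t1, -b-> t2
  t1 = a.0 + ((rec X. b.a.b.X + a.(a.0 + (X + X))) + (rec X. b.a.b.X + a.(a.0 + (X + X)))) → -a-> t1, -a-> t3, -b-> t2
  t2 = a.b.(rec X. b.a.b.X + a.(a.0 + (X + X))) → -a-> t4
  t3 = 0 → deadlocked
  t4 = b.(rec X. b.a.b.X + a.(a.0 + (X + X))) → -b-> t0
Executing aabaa from P (initial set {s0}):
  after a @ step 1: {s1, s2}
  after a @ step 2: {s1, s2, s3, s4}
  after b @ step 3: {s0}
  after a @ step 4: {s1, s2}
  after a @ step 5: {s1, s2, s3, s4}
  — P admits the full trace.
Executing aabaa from Q (initial set {t0}):
  after a @ step 1: {t1}
  after a @ step 2: {t1, t3}
  after b @ step 3: {t2}
  after a @ step 4: {t4}
  after a @ step 5: ∅ (Q stuck)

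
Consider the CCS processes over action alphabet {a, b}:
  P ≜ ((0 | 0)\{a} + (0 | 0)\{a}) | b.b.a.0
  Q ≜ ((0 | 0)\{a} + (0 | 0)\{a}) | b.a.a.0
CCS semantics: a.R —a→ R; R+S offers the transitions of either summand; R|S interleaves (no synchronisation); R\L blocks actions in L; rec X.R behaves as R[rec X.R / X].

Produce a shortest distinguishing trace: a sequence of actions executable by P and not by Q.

bb

Reachable graph of P (4 states):
  s0 = ((0 | 0)\{a} + (0 | 0)\{a}) | b.b.a.0 | —b→ s1
  s1 = ((0 | 0)\{a} + (0 | 0)\{a}) | b.a.0 | —b→ s2
  s2 = ((0 | 0)\{a} + (0 | 0)\{a}) | a.0 | —a→ s3
  s3 = ((0 | 0)\{a} + (0 | 0)\{a}) | 0 | (no moves)
Reachable graph of Q (4 states):
  t0 = ((0 | 0)\{a} + (0 | 0)\{a}) | b.a.a.0 | —b→ t1
  t1 = ((0 | 0)\{a} + (0 | 0)\{a}) | a.a.0 | —a→ t2
  t2 = ((0 | 0)\{a} + (0 | 0)\{a}) | a.0 | —a→ t3
  t3 = ((0 | 0)\{a} + (0 | 0)\{a}) | 0 | (no moves)
Run σ = ⟨bb⟩ on P: start {s0}
  [1] b ⇒ {s1}
  [2] b ⇒ {s2}
  ✓ P
Run σ = ⟨bb⟩ on Q: start {t0}
  [1] b ⇒ {t1}
  [2] b ⇒ ∅ (Q stuck)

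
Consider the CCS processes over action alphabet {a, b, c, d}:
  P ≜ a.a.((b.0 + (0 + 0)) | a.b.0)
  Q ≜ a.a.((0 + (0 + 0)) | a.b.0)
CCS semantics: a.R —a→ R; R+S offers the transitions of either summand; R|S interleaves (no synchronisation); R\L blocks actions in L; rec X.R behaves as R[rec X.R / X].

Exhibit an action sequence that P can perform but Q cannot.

P's transition system — 8 states:
  u0 = a.a.((b.0 + (0 + 0)) | a.b.0) :: --a--▸ u1
  u1 = a.((b.0 + (0 + 0)) | a.b.0) :: --a--▸ u2
  u2 = (b.0 + (0 + 0)) | a.b.0 :: --a--▸ u3, --b--▸ u4
  u3 = (b.0 + (0 + 0)) | b.0 :: --b--▸ u5, --b--▸ u6
  u4 = 0 | a.b.0 :: --a--▸ u6
  u5 = (b.0 + (0 + 0)) | 0 :: --b--▸ u7
  u6 = 0 | b.0 :: --b--▸ u7
  u7 = 0 | 0 :: (no moves)
Q's transition system — 5 states:
  v0 = a.a.((0 + (0 + 0)) | a.b.0) :: --a--▸ v1
  v1 = a.((0 + (0 + 0)) | a.b.0) :: --a--▸ v2
  v2 = (0 + (0 + 0)) | a.b.0 :: --a--▸ v3
  v3 = (0 + (0 + 0)) | b.0 :: --b--▸ v4
  v4 = (0 + (0 + 0)) | 0 :: (no moves)
Executing aab from P (initial set {u0}):
  after a @ step 1: {u1}
  after a @ step 2: {u2}
  after b @ step 3: {u4}
  P completes σ.
Executing aab from Q (initial set {v0}):
  after a @ step 1: {v1}
  after a @ step 2: {v2}
  after b @ step 3: ∅ (Q stuck)

aab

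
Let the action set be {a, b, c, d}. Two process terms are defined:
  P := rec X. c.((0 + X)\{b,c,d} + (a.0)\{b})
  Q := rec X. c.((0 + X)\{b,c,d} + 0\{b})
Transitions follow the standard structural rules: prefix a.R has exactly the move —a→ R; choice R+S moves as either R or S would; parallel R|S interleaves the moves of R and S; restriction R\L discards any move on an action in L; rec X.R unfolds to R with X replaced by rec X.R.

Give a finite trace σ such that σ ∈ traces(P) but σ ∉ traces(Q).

ca

Reachable graph of P (3 states):
  p0 = rec X. c.((0 + X)\{b,c,d} + (a.0)\{b}) has moves —c→ p1
  p1 = (0 + (rec X. c.((0 + X)\{b,c,d} + (a.0)\{b})))\{b,c,d} + (a.0)\{b} has moves —a→ p2
  p2 = 0\{b} has moves ·
Reachable graph of Q (2 states):
  q0 = rec X. c.((0 + X)\{b,c,d} + 0\{b}) has moves —c→ q1
  q1 = (0 + (rec X. c.((0 + X)\{b,c,d} + 0\{b})))\{b,c,d} + 0\{b} has moves ·
Trace ⟨ca⟩ through P, begin at {p0}:
  step 1 (c): {p1}
  step 2 (a): {p2}
  ✓ P
Trace ⟨ca⟩ through Q, begin at {q0}:
  step 1 (c): {q1}
  step 2 (a): no successor for Q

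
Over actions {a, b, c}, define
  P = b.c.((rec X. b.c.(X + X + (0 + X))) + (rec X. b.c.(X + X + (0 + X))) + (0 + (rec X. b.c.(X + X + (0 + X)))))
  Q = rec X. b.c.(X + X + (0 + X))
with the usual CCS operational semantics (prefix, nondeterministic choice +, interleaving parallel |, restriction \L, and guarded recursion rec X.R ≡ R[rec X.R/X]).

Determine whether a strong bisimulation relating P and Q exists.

P's transition system — 3 states:
  u0 = b.c.((rec X. b.c.(X + X + (0 + X))) + (rec X. b.c.(X + X + (0 + X))) + (0 + (rec X. b.c.(X + X + (0 + X))))) ⊢ =b=> u1
  u1 = c.((rec X. b.c.(X + X + (0 + X))) + (rec X. b.c.(X + X + (0 + X))) + (0 + (rec X. b.c.(X + X + (0 + X))))) ⊢ =c=> u2
  u2 = (rec X. b.c.(X + X + (0 + X))) + (rec X. b.c.(X + X + (0 + X))) + (0 + (rec X. b.c.(X + X + (0 + X)))) ⊢ =b=> u1
Q's transition system — 3 states:
  v0 = rec X. b.c.(X + X + (0 + X)) ⊢ =b=> v1
  v1 = c.((rec X. b.c.(X + X + (0 + X))) + (rec X. b.c.(X + X + (0 + X))) + (0 + (rec X. b.c.(X + X + (0 + X))))) ⊢ =c=> v2
  v2 = (rec X. b.c.(X + X + (0 + X))) + (rec X. b.c.(X + X + (0 + X))) + (0 + (rec X. b.c.(X + X + (0 + X)))) ⊢ =b=> v1
Coarsest stable partition (strong bisimilarity classes):
  B0 = {u0, u2, v0, v2}
  B1 = {u1, v1}
u0 ∈ B0, v0 ∈ B0 → same block

P ~ Q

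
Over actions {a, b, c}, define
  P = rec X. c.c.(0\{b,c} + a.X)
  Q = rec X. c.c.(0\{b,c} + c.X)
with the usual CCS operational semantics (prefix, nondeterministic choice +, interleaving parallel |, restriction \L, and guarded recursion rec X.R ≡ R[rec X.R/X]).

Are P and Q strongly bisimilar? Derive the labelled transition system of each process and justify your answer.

NO

P's transition system — 3 states:
  s0 = rec X. c.c.(0\{b,c} + a.X) | ··c··> s1
  s1 = c.(0\{b,c} + a.(rec X. c.c.(0\{b,c} + a.X))) | ··c··> s2
  s2 = 0\{b,c} + a.(rec X. c.c.(0\{b,c} + a.X)) | ··a··> s0
Q's transition system — 3 states:
  t0 = rec X. c.c.(0\{b,c} + c.X) | ··c··> t1
  t1 = c.(0\{b,c} + c.(rec X. c.c.(0\{b,c} + c.X))) | ··c··> t2
  t2 = 0\{b,c} + c.(rec X. c.c.(0\{b,c} + c.X)) | ··c··> t0
Coarsest stable partition (strong bisimilarity classes):
  B0 = {s0}
  B1 = {s1}
  B2 = {s2}
  B3 = {t0, t1, t2}
s0 ∈ B0, t0 ∈ B3 → different blocks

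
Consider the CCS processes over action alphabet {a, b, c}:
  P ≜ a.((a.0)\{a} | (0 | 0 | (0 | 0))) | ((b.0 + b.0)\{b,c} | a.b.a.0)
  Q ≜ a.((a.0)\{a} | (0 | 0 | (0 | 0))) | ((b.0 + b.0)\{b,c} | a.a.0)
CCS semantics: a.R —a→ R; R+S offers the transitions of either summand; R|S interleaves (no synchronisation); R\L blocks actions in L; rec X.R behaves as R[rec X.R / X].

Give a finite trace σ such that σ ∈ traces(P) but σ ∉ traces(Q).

Reachable graph of P (8 states):
  p0 = a.((a.0)\{a} | (0 | 0 | (0 | 0))) | ((b.0 + b.0)\{b,c} | a.b.a.0) :: —a→ p1, —a→ p2
  p1 = (a.0)\{a} | (0 | 0 | (0 | 0)) | ((b.0 + b.0)\{b,c} | a.b.a.0) :: —a→ p3
  p2 = a.((a.0)\{a} | (0 | 0 | (0 | 0))) | ((b.0 + b.0)\{b,c} | b.a.0) :: —a→ p3, —b→ p4
  p3 = (a.0)\{a} | (0 | 0 | (0 | 0)) | ((b.0 + b.0)\{b,c} | b.a.0) :: —b→ p5
  p4 = a.((a.0)\{a} | (0 | 0 | (0 | 0))) | ((b.0 + b.0)\{b,c} | a.0) :: —a→ p5, —a→ p6
  p5 = (a.0)\{a} | (0 | 0 | (0 | 0)) | ((b.0 + b.0)\{b,c} | a.0) :: —a→ p7
  p6 = a.((a.0)\{a} | (0 | 0 | (0 | 0))) | ((b.0 + b.0)\{b,c} | 0) :: —a→ p7
  p7 = (a.0)\{a} | (0 | 0 | (0 | 0)) | ((b.0 + b.0)\{b,c} | 0) :: deadlocked
Reachable graph of Q (6 states):
  q0 = a.((a.0)\{a} | (0 | 0 | (0 | 0))) | ((b.0 + b.0)\{b,c} | a.a.0) :: —a→ q1, —a→ q2
  q1 = (a.0)\{a} | (0 | 0 | (0 | 0)) | ((b.0 + b.0)\{b,c} | a.a.0) :: —a→ q3
  q2 = a.((a.0)\{a} | (0 | 0 | (0 | 0))) | ((b.0 + b.0)\{b,c} | a.0) :: —a→ q3, —a→ q4
  q3 = (a.0)\{a} | (0 | 0 | (0 | 0)) | ((b.0 + b.0)\{b,c} | a.0) :: —a→ q5
  q4 = a.((a.0)\{a} | (0 | 0 | (0 | 0))) | ((b.0 + b.0)\{b,c} | 0) :: —a→ q5
  q5 = (a.0)\{a} | (0 | 0 | (0 | 0)) | ((b.0 + b.0)\{b,c} | 0) :: deadlocked
Trace ⟨ab⟩ through P, begin at {p0}:
  step 1 (a): {p1, p2}
  step 2 (b): {p4}
  ✓ P
Trace ⟨ab⟩ through Q, begin at {q0}:
  step 1 (a): {q1, q2}
  step 2 (b): ∅  — Q cannot continue

ab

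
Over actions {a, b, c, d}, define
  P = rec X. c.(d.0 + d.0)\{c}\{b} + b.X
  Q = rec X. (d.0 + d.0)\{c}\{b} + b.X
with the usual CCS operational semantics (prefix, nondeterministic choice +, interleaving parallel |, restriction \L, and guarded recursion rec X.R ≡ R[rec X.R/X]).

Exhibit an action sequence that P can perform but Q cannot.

LTS(P): 3 reachable states
  p0 = rec X. c.(d.0 + d.0)\{c}\{b} + b.X has moves --b--▸ p0, --c--▸ p1
  p1 = (d.0 + d.0)\{c}\{b} has moves --d--▸ p2
  p2 = 0\{c}\{b} has moves ·
LTS(Q): 2 reachable states
  q0 = rec X. (d.0 + d.0)\{c}\{b} + b.X has moves --b--▸ q0, --d--▸ q1
  q1 = 0\{c}\{b} has moves ·
Run σ = ⟨c⟩ on P: start {p0}
  step 1 (c): {p1}
  — P admits the full trace.
Run σ = ⟨c⟩ on Q: start {q0}
  step 1 (c): no successor for Q

c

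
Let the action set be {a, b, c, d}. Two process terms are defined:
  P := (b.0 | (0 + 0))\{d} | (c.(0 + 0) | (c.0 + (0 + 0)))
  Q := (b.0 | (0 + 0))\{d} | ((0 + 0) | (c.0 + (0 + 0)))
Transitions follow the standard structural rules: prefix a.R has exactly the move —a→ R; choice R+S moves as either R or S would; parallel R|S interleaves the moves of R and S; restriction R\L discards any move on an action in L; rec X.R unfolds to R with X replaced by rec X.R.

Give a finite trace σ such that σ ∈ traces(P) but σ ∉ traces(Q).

LTS(P): 8 reachable states
  s0 = (b.0 | (0 + 0))\{d} | (c.(0 + 0) | (c.0 + (0 + 0))) | =b=> s1, =c=> s2, =c=> s3
  s1 = (0 | (0 + 0))\{d} | (c.(0 + 0) | (c.0 + (0 + 0))) | =c=> s4, =c=> s5
  s2 = (b.0 | (0 + 0))\{d} | ((0 + 0) | (c.0 + (0 + 0))) | =b=> s4, =c=> s6
  s3 = (b.0 | (0 + 0))\{d} | (c.(0 + 0) | 0) | =b=> s5, =c=> s6
  s4 = (0 | (0 + 0))\{d} | ((0 + 0) | (c.0 + (0 + 0))) | =c=> s7
  s5 = (0 | (0 + 0))\{d} | (c.(0 + 0) | 0) | =c=> s7
  s6 = (b.0 | (0 + 0))\{d} | ((0 + 0) | 0) | =b=> s7
  s7 = (0 | (0 + 0))\{d} | ((0 + 0) | 0) | ∅
LTS(Q): 4 reachable states
  t0 = (b.0 | (0 + 0))\{d} | ((0 + 0) | (c.0 + (0 + 0))) | =b=> t1, =c=> t2
  t1 = (0 | (0 + 0))\{d} | ((0 + 0) | (c.0 + (0 + 0))) | =c=> t3
  t2 = (b.0 | (0 + 0))\{d} | ((0 + 0) | 0) | =b=> t3
  t3 = (0 | (0 + 0))\{d} | ((0 + 0) | 0) | ∅
Executing cc from P (initial set {s0}):
  step 1 (c): {s2, s3}
  step 2 (c): {s6}
  — P admits the full trace.
Executing cc from Q (initial set {t0}):
  step 1 (c): {t2}
  step 2 (c): no successor for Q

cc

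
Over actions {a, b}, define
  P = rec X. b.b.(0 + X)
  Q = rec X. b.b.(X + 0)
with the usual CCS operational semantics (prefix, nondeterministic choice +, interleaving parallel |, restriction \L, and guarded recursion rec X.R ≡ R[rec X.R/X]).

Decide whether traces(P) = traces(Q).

trace-equivalent

Reachable graph of P (3 states):
  m0 = rec X. b.b.(0 + X) | ··b··> m1
  m1 = b.(0 + (rec X. b.b.(0 + X))) | ··b··> m2
  m2 = 0 + (rec X. b.b.(0 + X)) | ··b··> m1
Reachable graph of Q (3 states):
  n0 = rec X. b.b.(X + 0) | ··b··> n1
  n1 = b.((rec X. b.b.(X + 0)) + 0) | ··b··> n2
  n2 = (rec X. b.b.(X + 0)) + 0 | ··b··> n1
Partition-refinement fixed point:
  B0 = {m0, m1, m2, n0, n1, n2}
m0 ∈ B0, n0 ∈ B0 → same block
Bisimilar ⇒ trace-equivalent.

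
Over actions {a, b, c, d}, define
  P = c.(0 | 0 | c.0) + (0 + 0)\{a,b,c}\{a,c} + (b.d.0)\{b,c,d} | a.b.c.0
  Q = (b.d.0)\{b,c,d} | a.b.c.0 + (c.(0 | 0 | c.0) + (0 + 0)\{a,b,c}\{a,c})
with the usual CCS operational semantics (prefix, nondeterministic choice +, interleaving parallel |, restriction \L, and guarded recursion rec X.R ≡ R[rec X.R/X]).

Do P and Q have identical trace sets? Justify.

traces(P) = traces(Q)

LTS(P): 6 reachable states
  s0 = c.(0 | 0 | c.0) + (0 + 0)\{a,b,c}\{a,c} + (b.d.0)\{b,c,d} | a.b.c.0 → ··a··> s1, ··c··> s2
  s1 = (b.d.0)\{b,c,d} | b.c.0 → ··b··> s3
  s2 = 0 | 0 | c.0 → ··c··> s4
  s3 = (b.d.0)\{b,c,d} | c.0 → ··c··> s5
  s4 = 0 | 0 | 0 → ∅
  s5 = (b.d.0)\{b,c,d} | 0 → ∅
LTS(Q): 6 reachable states
  t0 = (b.d.0)\{b,c,d} | a.b.c.0 + (c.(0 | 0 | c.0) + (0 + 0)\{a,b,c}\{a,c}) → ··a··> t1, ··c··> t2
  t1 = (b.d.0)\{b,c,d} | b.c.0 → ··b··> t3
  t2 = 0 | 0 | c.0 → ··c··> t4
  t3 = (b.d.0)\{b,c,d} | c.0 → ··c··> t5
  t4 = 0 | 0 | 0 → ∅
  t5 = (b.d.0)\{b,c,d} | 0 → ∅
Bisimilarity quotient blocks:
  B0 = {s0, t0}
  B1 = {s1, t1}
  B2 = {s2, s3, t2, t3}
  B3 = {s4, s5, t4, t5}
s0 ∈ B0, t0 ∈ B0 → same block
Bisimilar ⇒ trace-equivalent.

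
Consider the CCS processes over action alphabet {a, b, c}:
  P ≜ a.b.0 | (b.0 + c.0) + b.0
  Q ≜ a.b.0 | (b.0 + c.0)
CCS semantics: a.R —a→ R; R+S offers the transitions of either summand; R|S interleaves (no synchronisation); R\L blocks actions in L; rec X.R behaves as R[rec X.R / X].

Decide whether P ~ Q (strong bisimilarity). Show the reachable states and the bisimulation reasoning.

not bisimilar

P's transition system — 7 states:
  u0 = a.b.0 | (b.0 + c.0) + b.0 | -a-> u1, -b-> u2, -b-> u3, -c-> u3
  u1 = b.0 | (b.0 + c.0) | -b-> u4, -b-> u5, -c-> u5
  u2 = 0 | ·
  u3 = a.b.0 | 0 | -a-> u5
  u4 = 0 | (b.0 + c.0) | -b-> u6, -c-> u6
  u5 = b.0 | 0 | -b-> u6
  u6 = 0 | 0 | ·
Q's transition system — 6 states:
  v0 = a.b.0 | (b.0 + c.0) | -a-> v1, -b-> v2, -c-> v2
  v1 = b.0 | (b.0 + c.0) | -b-> v3, -b-> v4, -c-> v4
  v2 = a.b.0 | 0 | -a-> v4
  v3 = 0 | (b.0 + c.0) | -b-> v5, -c-> v5
  v4 = b.0 | 0 | -b-> v5
  v5 = 0 | 0 | ·
Coarsest stable partition (strong bisimilarity classes):
  B0 = {u0}
  B1 = {u3, v2}
  B2 = {u5, v4}
  B3 = {u2, u6, v5}
  B4 = {u1, v1}
  B5 = {u4, v3}
  B6 = {v0}
u0 ∈ B0, v0 ∈ B6 → different blocks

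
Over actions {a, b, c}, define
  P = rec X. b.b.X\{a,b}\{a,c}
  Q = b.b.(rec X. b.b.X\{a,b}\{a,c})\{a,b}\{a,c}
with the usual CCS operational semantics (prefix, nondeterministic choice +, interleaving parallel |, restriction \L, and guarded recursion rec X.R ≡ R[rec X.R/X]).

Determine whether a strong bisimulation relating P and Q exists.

P ~ Q

LTS(P): 3 reachable states
  s0 = rec X. b.b.X\{a,b}\{a,c} → ··b··> s1
  s1 = b.(rec X. b.b.X\{a,b}\{a,c})\{a,b}\{a,c} → ··b··> s2
  s2 = (rec X. b.b.X\{a,b}\{a,c})\{a,b}\{a,c} → ∅
LTS(Q): 3 reachable states
  t0 = b.b.(rec X. b.b.X\{a,b}\{a,c})\{a,b}\{a,c} → ··b··> t1
  t1 = b.(rec X. b.b.X\{a,b}\{a,c})\{a,b}\{a,c} → ··b··> t2
  t2 = (rec X. b.b.X\{a,b}\{a,c})\{a,b}\{a,c} → ∅
Partition-refinement fixed point:
  B0 = {s0, t0}
  B1 = {s1, t1}
  B2 = {s2, t2}
s0 ∈ B0, t0 ∈ B0 → same block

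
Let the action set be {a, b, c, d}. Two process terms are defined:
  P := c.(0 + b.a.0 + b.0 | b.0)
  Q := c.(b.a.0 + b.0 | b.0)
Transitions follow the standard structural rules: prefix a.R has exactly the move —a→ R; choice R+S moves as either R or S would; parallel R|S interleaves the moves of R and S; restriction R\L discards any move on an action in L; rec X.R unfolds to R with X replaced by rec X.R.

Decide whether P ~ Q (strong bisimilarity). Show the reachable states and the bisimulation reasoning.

YES

P's transition system — 7 states:
  m0 = c.(0 + b.a.0 + b.0 | b.0) | --c--▸ m1
  m1 = 0 + b.a.0 + b.0 | b.0 | --b--▸ m2, --b--▸ m3, --b--▸ m4
  m2 = 0 | b.0 | --b--▸ m5
  m3 = a.0 | --a--▸ m6
  m4 = b.0 | 0 | --b--▸ m5
  m5 = 0 | 0 | ·
  m6 = 0 | ·
Q's transition system — 7 states:
  n0 = c.(b.a.0 + b.0 | b.0) | --c--▸ n1
  n1 = b.a.0 + b.0 | b.0 | --b--▸ n2, --b--▸ n3, --b--▸ n4
  n2 = 0 | b.0 | --b--▸ n5
  n3 = a.0 | --a--▸ n6
  n4 = b.0 | 0 | --b--▸ n5
  n5 = 0 | 0 | ·
  n6 = 0 | ·
Coarsest stable partition (strong bisimilarity classes):
  B0 = {m0, n0}
  B1 = {m1, n1}
  B2 = {m2, m4, n2, n4}
  B3 = {m5, m6, n5, n6}
  B4 = {m3, n3}
m0 ∈ B0, n0 ∈ B0 → same block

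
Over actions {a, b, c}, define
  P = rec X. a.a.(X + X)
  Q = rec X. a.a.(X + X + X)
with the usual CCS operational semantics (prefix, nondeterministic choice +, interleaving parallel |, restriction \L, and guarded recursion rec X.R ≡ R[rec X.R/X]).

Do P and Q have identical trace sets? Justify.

YES

Reachable graph of P (3 states):
  m0 = rec X. a.a.(X + X) :: -a-> m1
  m1 = a.((rec X. a.a.(X + X)) + (rec X. a.a.(X + X))) :: -a-> m2
  m2 = (rec X. a.a.(X + X)) + (rec X. a.a.(X + X)) :: -a-> m1
Reachable graph of Q (3 states):
  n0 = rec X. a.a.(X + X + X) :: -a-> n1
  n1 = a.((rec X. a.a.(X + X + X)) + (rec X. a.a.(X + X + X)) + (rec X. a.a.(X + X + X))) :: -a-> n2
  n2 = (rec X. a.a.(X + X + X)) + (rec X. a.a.(X + X + X)) + (rec X. a.a.(X + X + X)) :: -a-> n1
Coarsest stable partition (strong bisimilarity classes):
  B0 = {m0, m1, m2, n0, n1, n2}
m0 ∈ B0, n0 ∈ B0 → same block
Bisimilar ⇒ trace-equivalent.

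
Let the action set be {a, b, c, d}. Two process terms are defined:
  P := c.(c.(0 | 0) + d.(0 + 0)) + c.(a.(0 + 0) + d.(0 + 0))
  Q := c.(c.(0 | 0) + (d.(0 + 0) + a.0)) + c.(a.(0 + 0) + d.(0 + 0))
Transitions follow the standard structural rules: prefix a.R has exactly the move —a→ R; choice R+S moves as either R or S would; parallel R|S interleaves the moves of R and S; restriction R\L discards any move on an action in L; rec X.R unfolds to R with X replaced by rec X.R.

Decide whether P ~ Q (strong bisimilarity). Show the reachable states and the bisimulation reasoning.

not bisimilar

LTS(P): 5 reachable states
  p0 = c.(c.(0 | 0) + d.(0 + 0)) + c.(a.(0 + 0) + d.(0 + 0)) ⊢ —c→ p1, —c→ p2
  p1 = a.(0 + 0) + d.(0 + 0) ⊢ —a→ p3, —d→ p3
  p2 = c.(0 | 0) + d.(0 + 0) ⊢ —c→ p4, —d→ p3
  p3 = 0 + 0 ⊢ ·
  p4 = 0 | 0 ⊢ ·
LTS(Q): 6 reachable states
  q0 = c.(c.(0 | 0) + (d.(0 + 0) + a.0)) + c.(a.(0 + 0) + d.(0 + 0)) ⊢ —c→ q1, —c→ q2
  q1 = a.(0 + 0) + d.(0 + 0) ⊢ —a→ q3, —d→ q3
  q2 = c.(0 | 0) + (d.(0 + 0) + a.0) ⊢ —a→ q4, —c→ q5, —d→ q3
  q3 = 0 + 0 ⊢ ·
  q4 = 0 ⊢ ·
  q5 = 0 | 0 ⊢ ·
Partition-refinement fixed point:
  B0 = {p0}
  B1 = {p2}
  B2 = {p3, p4, q3, q4, q5}
  B3 = {p1, q1}
  B4 = {q0}
  B5 = {q2}
p0 ∈ B0, q0 ∈ B4 → different blocks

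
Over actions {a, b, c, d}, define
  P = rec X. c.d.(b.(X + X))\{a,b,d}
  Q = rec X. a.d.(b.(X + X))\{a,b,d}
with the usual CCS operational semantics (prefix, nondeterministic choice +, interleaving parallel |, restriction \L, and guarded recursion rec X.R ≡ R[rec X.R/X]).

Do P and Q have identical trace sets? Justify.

Reachable graph of P (3 states):
  p0 = rec X. c.d.(b.(X + X))\{a,b,d} ⊢ -c-> p1
  p1 = d.(b.((rec X. c.d.(b.(X + X))\{a,b,d}) + (rec X. c.d.(b.(X + X))\{a,b,d})))\{a,b,d} ⊢ -d-> p2
  p2 = (b.((rec X. c.d.(b.(X + X))\{a,b,d}) + (rec X. c.d.(b.(X + X))\{a,b,d})))\{a,b,d} ⊢ (no moves)
Reachable graph of Q (3 states):
  q0 = rec X. a.d.(b.(X + X))\{a,b,d} ⊢ -a-> q1
  q1 = d.(b.((rec X. a.d.(b.(X + X))\{a,b,d}) + (rec X. a.d.(b.(X + X))\{a,b,d})))\{a,b,d} ⊢ -d-> q2
  q2 = (b.((rec X. a.d.(b.(X + X))\{a,b,d}) + (rec X. a.d.(b.(X + X))\{a,b,d})))\{a,b,d} ⊢ (no moves)
Run σ = ⟨c⟩ on P: start {p0}
  after c @ step 1: {p1}
  P completes σ.
Run σ = ⟨c⟩ on Q: start {q0}
  after c @ step 1: ∅  — Q cannot continue

traces(P) ≠ traces(Q) — witness ⟨c⟩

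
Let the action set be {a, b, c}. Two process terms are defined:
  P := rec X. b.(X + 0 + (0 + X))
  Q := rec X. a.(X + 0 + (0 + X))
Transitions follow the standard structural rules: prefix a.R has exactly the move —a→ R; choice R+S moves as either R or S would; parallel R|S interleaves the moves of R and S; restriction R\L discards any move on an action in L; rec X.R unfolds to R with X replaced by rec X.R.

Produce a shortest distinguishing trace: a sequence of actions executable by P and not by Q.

P's transition system — 2 states:
  s0 = rec X. b.(X + 0 + (0 + X)) :: =b=> s1
  s1 = (rec X. b.(X + 0 + (0 + X))) + 0 + (0 + (rec X. b.(X + 0 + (0 + X)))) :: =b=> s1
Q's transition system — 2 states:
  t0 = rec X. a.(X + 0 + (0 + X)) :: =a=> t1
  t1 = (rec X. a.(X + 0 + (0 + X))) + 0 + (0 + (rec X. a.(X + 0 + (0 + X)))) :: =a=> t1
Run σ = ⟨b⟩ on P: start {s0}
  after b @ step 1: {s1}
  ✓ P
Run σ = ⟨b⟩ on Q: start {t0}
  after b @ step 1: no successor for Q

b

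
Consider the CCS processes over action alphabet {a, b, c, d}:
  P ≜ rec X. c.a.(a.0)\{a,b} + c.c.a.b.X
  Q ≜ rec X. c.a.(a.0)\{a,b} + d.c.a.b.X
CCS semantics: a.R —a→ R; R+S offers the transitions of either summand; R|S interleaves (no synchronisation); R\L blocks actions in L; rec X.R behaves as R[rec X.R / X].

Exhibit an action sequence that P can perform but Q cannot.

cc

P's transition system — 6 states:
  s0 = rec X. c.a.(a.0)\{a,b} + c.c.a.b.X → --c--▸ s1, --c--▸ s2
  s1 = a.(a.0)\{a,b} → --a--▸ s3
  s2 = c.a.b.(rec X. c.a.(a.0)\{a,b} + c.c.a.b.X) → --c--▸ s4
  s3 = (a.0)\{a,b} → stopped
  s4 = a.b.(rec X. c.a.(a.0)\{a,b} + c.c.a.b.X) → --a--▸ s5
  s5 = b.(rec X. c.a.(a.0)\{a,b} + c.c.a.b.X) → --b--▸ s0
Q's transition system — 6 states:
  t0 = rec X. c.a.(a.0)\{a,b} + d.c.a.b.X → --c--▸ t1, --d--▸ t2
  t1 = a.(a.0)\{a,b} → --a--▸ t3
  t2 = c.a.b.(rec X. c.a.(a.0)\{a,b} + d.c.a.b.X) → --c--▸ t4
  t3 = (a.0)\{a,b} → stopped
  t4 = a.b.(rec X. c.a.(a.0)\{a,b} + d.c.a.b.X) → --a--▸ t5
  t5 = b.(rec X. c.a.(a.0)\{a,b} + d.c.a.b.X) → --b--▸ t0
Run σ = ⟨cc⟩ on P: start {s0}
  after c @ step 1: {s1, s2}
  after c @ step 2: {s4}
  — P admits the full trace.
Run σ = ⟨cc⟩ on Q: start {t0}
  after c @ step 1: {t1}
  after c @ step 2: ∅  — Q cannot continue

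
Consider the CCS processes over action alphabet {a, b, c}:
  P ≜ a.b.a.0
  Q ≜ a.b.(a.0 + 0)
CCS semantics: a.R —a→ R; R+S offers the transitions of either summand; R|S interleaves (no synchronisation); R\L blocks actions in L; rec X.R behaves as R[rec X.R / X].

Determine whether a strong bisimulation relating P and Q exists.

Reachable graph of P (4 states):
  p0 = a.b.a.0 ⊢ ··a··> p1
  p1 = b.a.0 ⊢ ··b··> p2
  p2 = a.0 ⊢ ··a··> p3
  p3 = 0 ⊢ ·
Reachable graph of Q (4 states):
  q0 = a.b.(a.0 + 0) ⊢ ··a··> q1
  q1 = b.(a.0 + 0) ⊢ ··b··> q2
  q2 = a.0 + 0 ⊢ ··a··> q3
  q3 = 0 ⊢ ·
Bisimilarity quotient blocks:
  B0 = {p0, q0}
  B1 = {p1, q1}
  B2 = {p2, q2}
  B3 = {p3, q3}
p0 ∈ B0, q0 ∈ B0 → same block

bisimilar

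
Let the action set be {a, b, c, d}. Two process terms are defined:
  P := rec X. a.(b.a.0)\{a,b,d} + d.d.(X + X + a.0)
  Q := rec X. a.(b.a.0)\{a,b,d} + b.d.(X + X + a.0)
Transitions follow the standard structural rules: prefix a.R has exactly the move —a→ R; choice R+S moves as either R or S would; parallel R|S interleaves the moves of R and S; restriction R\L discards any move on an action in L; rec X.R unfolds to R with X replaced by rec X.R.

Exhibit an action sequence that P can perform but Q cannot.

LTS(P): 5 reachable states
  s0 = rec X. a.(b.a.0)\{a,b,d} + d.d.(X + X + a.0) | =a=> s1, =d=> s2
  s1 = (b.a.0)\{a,b,d} | deadlocked
  s2 = d.((rec X. a.(b.a.0)\{a,b,d} + d.d.(X + X + a.0)) + (rec X. a.(b.a.0)\{a,b,d} + d.d.(X + X + a.0)) + a.0) | =d=> s3
  s3 = (rec X. a.(b.a.0)\{a,b,d} + d.d.(X + X + a.0)) + (rec X. a.(b.a.0)\{a,b,d} + d.d.(X + X + a.0)) + a.0 | =a=> s1, =a=> s4, =d=> s2
  s4 = 0 | deadlocked
LTS(Q): 5 reachable states
  t0 = rec X. a.(b.a.0)\{a,b,d} + b.d.(X + X + a.0) | =a=> t1, =b=> t2
  t1 = (b.a.0)\{a,b,d} | deadlocked
  t2 = d.((rec X. a.(b.a.0)\{a,b,d} + b.d.(X + X + a.0)) + (rec X. a.(b.a.0)\{a,b,d} + b.d.(X + X + a.0)) + a.0) | =d=> t3
  t3 = (rec X. a.(b.a.0)\{a,b,d} + b.d.(X + X + a.0)) + (rec X. a.(b.a.0)\{a,b,d} + b.d.(X + X + a.0)) + a.0 | =a=> t1, =a=> t4, =b=> t2
  t4 = 0 | deadlocked
Executing d from P (initial set {s0}):
  after d @ step 1: {s2}
  — P admits the full trace.
Executing d from Q (initial set {t0}):
  after d @ step 1: ∅  — Q cannot continue

d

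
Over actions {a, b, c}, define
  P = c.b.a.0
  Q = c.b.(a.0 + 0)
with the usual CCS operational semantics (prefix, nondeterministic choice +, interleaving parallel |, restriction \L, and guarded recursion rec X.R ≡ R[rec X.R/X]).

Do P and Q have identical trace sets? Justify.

YES

P's transition system — 4 states:
  u0 = c.b.a.0 has moves -c-> u1
  u1 = b.a.0 has moves -b-> u2
  u2 = a.0 has moves -a-> u3
  u3 = 0 has moves deadlocked
Q's transition system — 4 states:
  v0 = c.b.(a.0 + 0) has moves -c-> v1
  v1 = b.(a.0 + 0) has moves -b-> v2
  v2 = a.0 + 0 has moves -a-> v3
  v3 = 0 has moves deadlocked
Partition-refinement fixed point:
  B0 = {u0, v0}
  B1 = {u1, v1}
  B2 = {u2, v2}
  B3 = {u3, v3}
u0 ∈ B0, v0 ∈ B0 → same block
Bisimilar ⇒ trace-equivalent.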